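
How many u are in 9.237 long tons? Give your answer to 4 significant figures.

5.652e+30 u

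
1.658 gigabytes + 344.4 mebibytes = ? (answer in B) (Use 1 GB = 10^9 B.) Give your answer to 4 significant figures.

2.019 × 10^9 bytes

1.658 GB = 1.65800 × 10^9 B and 344.4 MiB = 3.61130 × 10^8 B.
1.65800 × 10^9 + 3.61130 × 10^8 ≈ 2.019 × 10^9 B.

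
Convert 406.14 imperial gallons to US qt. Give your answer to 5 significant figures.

1 imperial gallon = 4.80380 US quarts.
Thus 406.14 × 4.80380 ≈ 1951.0 US qt.

1951.0 US quarts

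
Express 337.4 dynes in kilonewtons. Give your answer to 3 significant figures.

3.37e-6 kN

1 dyne = 1.00000e-8 kilonewtons.
So 337.4 × 1.00000e-8 ≈ 3.37e-6 kN.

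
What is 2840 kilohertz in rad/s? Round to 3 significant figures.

1 kHz = 6283.19 rad/s.
So 2840 × 6283.19 ≈ 1.78 × 10^7 rad/s.

1.78 × 10^7 rad/s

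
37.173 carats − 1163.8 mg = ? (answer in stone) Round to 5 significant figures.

0.00098748 st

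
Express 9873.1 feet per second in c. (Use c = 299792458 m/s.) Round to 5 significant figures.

1.0038 × 10^-5 c

1 foot per second = 1.01670 × 10^-9 times the speed of light.
Thus 9873.1 × 1.01670 × 10^-9 ≈ 1.0038 × 10^-5 c.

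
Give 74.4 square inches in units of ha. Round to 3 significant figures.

1 square inch = 6.45160 × 10^-8 ha.
Thus 74.4 × 6.45160 × 10^-8 ≈ 4.80 × 10^-6 ha.

4.80 × 10^-6 ha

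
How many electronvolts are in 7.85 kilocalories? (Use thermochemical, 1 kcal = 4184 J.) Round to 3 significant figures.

2.05e+23 eV

1 kcal = 2.61145e+22 eV.
So 7.85 × 2.61145e+22 ≈ 2.05e+23 eV.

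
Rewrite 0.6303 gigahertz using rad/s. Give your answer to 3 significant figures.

3.96e+9 radians per second

1 gigahertz = 6.28319e+9 rad/s.
So 0.6303 × 6.28319e+9 ≈ 3.96e+9 rad/s.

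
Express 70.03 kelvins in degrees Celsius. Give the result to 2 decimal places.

-203.12 °C

K = °C + 273.15.
Applying the formula gives -203.12 °C.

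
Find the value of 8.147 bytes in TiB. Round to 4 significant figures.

1 byte = 9.09495 × 10^-13 tebibytes.
So 8.147 × 9.09495 × 10^-13 ≈ 7.410 × 10^-12 TiB.

7.410 × 10^-12 TiB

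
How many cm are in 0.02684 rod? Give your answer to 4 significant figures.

13.50 cm

1 rod = 502.920 centimeters.
So 0.02684 × 502.920 ≈ 13.50 cm.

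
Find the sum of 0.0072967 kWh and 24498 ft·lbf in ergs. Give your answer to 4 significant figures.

0.0072967 kWh = 2.62681e+11 erg and 24498 ft·lbf = 3.32148e+11 erg.
2.62681e+11 + 3.32148e+11 ≈ 5.948e+11 erg.

5.948e+11 ergs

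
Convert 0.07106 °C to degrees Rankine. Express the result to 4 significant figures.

491.8 degrees Rankine

°R = (°C + 273.15) × 9/5.
Applying the formula gives 491.8 °R.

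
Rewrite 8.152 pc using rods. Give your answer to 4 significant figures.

5.002 × 10^16 rods

1 parsec = 6.13552 × 10^15 rods.
Thus 8.152 × 6.13552 × 10^15 ≈ 5.002 × 10^16 rod.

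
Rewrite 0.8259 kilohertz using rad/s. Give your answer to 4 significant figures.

5189 rad/s

1 kHz = 6283.19 rad/s.
So 0.8259 × 6283.19 ≈ 5189 rad/s.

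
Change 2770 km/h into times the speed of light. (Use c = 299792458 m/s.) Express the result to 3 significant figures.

1 kilometer per hour = 9.26567 × 10^-10 times the speed of light.
Then 2770 × 9.26567 × 10^-10 ≈ 2.57 × 10^-6 c.

2.57 × 10^-6 c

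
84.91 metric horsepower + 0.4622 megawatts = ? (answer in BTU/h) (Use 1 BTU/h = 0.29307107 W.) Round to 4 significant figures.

84.91 PS = 213092 BTU/h and 0.4622 MW = 1.57709 × 10^6 BTU/h.
213092 + 1.57709 × 10^6 ≈ 1.790 × 10^6 BTU/h.

1.790 × 10^6 BTU/h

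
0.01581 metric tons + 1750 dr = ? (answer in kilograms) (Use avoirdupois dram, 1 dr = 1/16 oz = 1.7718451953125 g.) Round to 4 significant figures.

0.01581 t = 15.8100 kg and 1750 dr = 3.10073 kg.
15.8100 + 3.10073 ≈ 18.91 kg.

18.91 kg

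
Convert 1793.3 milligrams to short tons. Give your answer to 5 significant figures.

1.9768e-6 short tons

1 mg = 1.10231e-9 short ton.
Thus 1793.3 × 1.10231e-9 ≈ 1.9768e-6 short ton.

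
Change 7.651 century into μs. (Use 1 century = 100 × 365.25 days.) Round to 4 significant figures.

1 century = 3.15576e+15 microseconds.
Thus 7.651 × 3.15576e+15 ≈ 2.414e+16 μs.

2.414e+16 microseconds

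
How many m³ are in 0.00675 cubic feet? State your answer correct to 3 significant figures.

0.000191 cubic meters

1 ft³ = 0.0283168 cubic meters.
Then 0.00675 × 0.0283168 ≈ 0.000191 m³.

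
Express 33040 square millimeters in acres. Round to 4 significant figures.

8.164e-6 acre

1 mm² = 2.47105e-10 acres.
Then 33040 × 2.47105e-10 ≈ 8.164e-6 acre.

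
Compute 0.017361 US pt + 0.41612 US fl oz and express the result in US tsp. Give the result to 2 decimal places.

4.16 US tsp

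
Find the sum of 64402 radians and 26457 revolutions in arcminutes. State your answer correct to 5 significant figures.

7.9287 × 10^8 arcmin

64402 rad = 2.21398 × 10^8 arcmin and 26457 rev = 5.71471 × 10^8 arcmin.
2.21398 × 10^8 + 5.71471 × 10^8 ≈ 7.9287 × 10^8 arcmin.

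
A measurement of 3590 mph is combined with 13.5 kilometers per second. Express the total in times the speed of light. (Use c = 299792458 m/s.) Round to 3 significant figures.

3590 mph = 5.35328e-6 c and 13.5 km/s = 4.50312e-5 c.
5.35328e-6 + 4.50312e-5 ≈ 5.04e-5 c.

5.04e-5 c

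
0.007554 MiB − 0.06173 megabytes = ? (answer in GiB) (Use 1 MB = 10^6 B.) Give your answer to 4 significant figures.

0.007554 MiB = 7.37695 × 10^-6 GiB and 0.06173 MB = 5.74905 × 10^-5 GiB.
7.37695 × 10^-6 − 5.74905 × 10^-5 ≈ -5.011 × 10^-5 GiB.

-5.011 × 10^-5 gibibytes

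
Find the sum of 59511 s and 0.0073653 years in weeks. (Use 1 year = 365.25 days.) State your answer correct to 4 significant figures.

0.4827 weeks

59511 s = 0.0983978 wk and 0.0073653 yr = 0.384311 wk.
0.0983978 + 0.384311 ≈ 0.4827 wk.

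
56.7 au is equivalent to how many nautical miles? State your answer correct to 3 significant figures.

4.58e+9 nmi

1 au = 8.07764e+7 nmi.
56.7 × 8.07764e+7 ≈ 4.58e+9 nmi.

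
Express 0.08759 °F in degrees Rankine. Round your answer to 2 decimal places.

°R = °F + 459.67.
Applying the formula gives 459.76 °R.

459.76 degrees Rankine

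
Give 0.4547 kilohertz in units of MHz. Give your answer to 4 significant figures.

1 kilohertz = 0.00100000 megahertz.
Thus 0.4547 × 0.00100000 ≈ 0.0004547 MHz.

0.0004547 MHz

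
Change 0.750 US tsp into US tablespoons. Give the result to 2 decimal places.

0.25 US tbsp

1 US teaspoon = 0.333333 US tbsp.
Thus 0.750 × 0.333333 ≈ 0.25 US tbsp.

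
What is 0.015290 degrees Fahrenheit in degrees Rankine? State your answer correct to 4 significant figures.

°R = °F + 459.67.
Applying the formula gives 459.7 °R.

459.7 degrees Rankine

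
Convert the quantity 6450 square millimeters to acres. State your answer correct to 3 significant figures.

1 mm² = 2.47105 × 10^-10 acre.
Then 6450 × 2.47105 × 10^-10 ≈ 1.59 × 10^-6 acre.

1.59 × 10^-6 acre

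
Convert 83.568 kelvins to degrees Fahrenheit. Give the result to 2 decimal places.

K = (°F + 459.67) × 5/9.
Applying the formula gives -309.25 °F.

-309.25 °F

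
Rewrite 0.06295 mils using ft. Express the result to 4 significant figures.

5.246e-6 ft

1 mil = 8.33333e-5 ft.
Thus 0.06295 × 8.33333e-5 ≈ 5.246e-6 ft.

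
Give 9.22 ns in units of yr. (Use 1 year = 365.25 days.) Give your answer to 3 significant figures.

2.92e-16 yr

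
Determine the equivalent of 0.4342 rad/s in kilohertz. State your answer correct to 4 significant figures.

6.911 × 10^-5 kHz

1 rad/s = 0.000159155 kHz.
Then 0.4342 × 0.000159155 ≈ 6.911 × 10^-5 kHz.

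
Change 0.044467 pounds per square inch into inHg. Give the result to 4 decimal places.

0.0905 inches of mercury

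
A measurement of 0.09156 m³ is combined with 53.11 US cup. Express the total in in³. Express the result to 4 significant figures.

0.09156 m³ = 5587.33 in³ and 53.11 US cup = 766.776 in³.
5587.33 + 766.776 ≈ 6354 in³.

6354 cubic inches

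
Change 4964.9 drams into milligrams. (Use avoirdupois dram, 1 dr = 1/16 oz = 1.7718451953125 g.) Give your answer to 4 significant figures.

8.797 × 10^6 mg

1 dr = 1771.85 mg.
Then 4964.9 × 1771.85 ≈ 8.797 × 10^6 mg.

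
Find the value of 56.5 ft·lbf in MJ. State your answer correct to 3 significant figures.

7.66e-5 MJ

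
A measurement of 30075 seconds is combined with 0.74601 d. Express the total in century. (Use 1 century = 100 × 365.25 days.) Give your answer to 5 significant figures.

30075 s = 9.53019 × 10^-6 century and 0.74601 d = 2.04246 × 10^-5 century.
9.53019 × 10^-6 + 2.04246 × 10^-5 ≈ 2.9955 × 10^-5 century.

2.9955 × 10^-5 centuries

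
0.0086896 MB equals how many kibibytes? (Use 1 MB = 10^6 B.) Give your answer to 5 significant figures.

8.4859 kibibytes

1 MB = 976.5625 kibibytes.
So 0.0086896 × 976.5625 ≈ 8.4859 KiB.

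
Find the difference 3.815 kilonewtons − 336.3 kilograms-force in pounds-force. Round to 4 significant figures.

116.2 pounds-force

3.815 kN = 857.646 lbf and 336.3 kgf = 741.415 lbf.
857.646 − 741.415 ≈ 116.2 lbf.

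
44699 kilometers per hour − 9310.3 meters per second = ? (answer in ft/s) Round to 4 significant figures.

10190 feet per second

44699 km/h = 40736.2 ft/s and 9310.3 m/s = 30545.6 ft/s.
40736.2 − 30545.6 ≈ 10190 ft/s.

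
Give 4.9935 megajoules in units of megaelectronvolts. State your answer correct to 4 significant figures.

3.117 × 10^19 MeV

1 MJ = 6.24151 × 10^18 MeV.
So 4.9935 × 6.24151 × 10^18 ≈ 3.117 × 10^19 MeV.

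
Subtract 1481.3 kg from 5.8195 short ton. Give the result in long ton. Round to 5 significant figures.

5.8195 short ton = 5.19598 long ton and 1481.3 kg = 1.45791 long ton.
5.19598 − 1.45791 ≈ 3.7381 long ton.

3.7381 long ton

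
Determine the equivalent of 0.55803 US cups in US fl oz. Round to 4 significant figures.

1 US cup = 8.00000 US fluid ounces.
Then 0.55803 × 8.00000 ≈ 4.464 US fl oz.

4.464 US fl oz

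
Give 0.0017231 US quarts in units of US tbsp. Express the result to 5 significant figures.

0.11028 US tablespoons

1 US quart = 64.0000 US tbsp.
So 0.0017231 × 64.0000 ≈ 0.11028 US tbsp.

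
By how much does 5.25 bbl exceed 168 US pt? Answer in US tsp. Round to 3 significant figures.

5.25 bbl = 169344 US tsp and 168 US pt = 16128.0 US tsp.
169344 − 16128.0 ≈ 153000 US tsp.

153000 US tsp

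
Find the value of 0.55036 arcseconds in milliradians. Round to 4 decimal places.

1 arcsec = 0.00484814 mrad.
0.55036 × 0.00484814 ≈ 0.0027 mrad.

0.0027 mrad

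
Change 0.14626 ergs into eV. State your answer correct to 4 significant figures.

1 erg = 6.24151e+11 electronvolts.
0.14626 × 6.24151e+11 ≈ 9.129e+10 eV.

9.129e+10 eV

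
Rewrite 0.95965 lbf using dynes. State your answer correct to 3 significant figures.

1 lbf = 444822 dyn.
Thus 0.95965 × 444822 ≈ 427000 dyn.

427000 dyn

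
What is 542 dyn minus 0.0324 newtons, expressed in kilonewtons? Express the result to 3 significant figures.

542 dyn = 5.42000 × 10^-6 kN and 0.0324 N = 3.24000 × 10^-5 kN.
5.42000 × 10^-6 − 3.24000 × 10^-5 ≈ -2.70 × 10^-5 kN.

-2.70 × 10^-5 kilonewtons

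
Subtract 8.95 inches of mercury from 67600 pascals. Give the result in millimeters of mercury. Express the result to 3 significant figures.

67600 Pa = 507.042 mmHg and 8.95 inHg = 227.330 mmHg.
507.042 − 227.330 ≈ 280 mmHg.

280 mmHg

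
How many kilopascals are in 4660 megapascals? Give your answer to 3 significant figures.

4.66e+6 kPa

1 megapascal = 1000.00 kilopascals.
Thus 4660 × 1000.00 ≈ 4.66e+6 kPa.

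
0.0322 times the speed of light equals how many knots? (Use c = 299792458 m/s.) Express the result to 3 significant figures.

1.88 × 10^7 kn

1 speed of light = 5.82750 × 10^8 kn.
Then 0.0322 × 5.82750 × 10^8 ≈ 1.88 × 10^7 kn.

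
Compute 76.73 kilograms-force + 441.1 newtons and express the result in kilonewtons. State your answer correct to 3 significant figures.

76.73 kgf = 0.752464 kN and 441.1 N = 0.441100 kN.
0.752464 + 0.441100 ≈ 1.19 kN.

1.19 kilonewtons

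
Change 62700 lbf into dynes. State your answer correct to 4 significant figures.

1 pound-force = 444822 dyn.
62700 × 444822 ≈ 2.789e+10 dyn.

2.789e+10 dynes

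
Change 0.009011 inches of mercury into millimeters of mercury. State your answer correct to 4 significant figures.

1 inHg = 25.4000 mmHg.
Thus 0.009011 × 25.4000 ≈ 0.2289 mmHg.

0.2289 millimeters of mercury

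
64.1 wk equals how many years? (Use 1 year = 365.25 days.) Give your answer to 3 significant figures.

1.23 years

1 week = 0.0191650 yr.
So 64.1 × 0.0191650 ≈ 1.23 yr.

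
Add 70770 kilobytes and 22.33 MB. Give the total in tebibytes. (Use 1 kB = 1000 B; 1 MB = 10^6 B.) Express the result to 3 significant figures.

8.47e-5 TiB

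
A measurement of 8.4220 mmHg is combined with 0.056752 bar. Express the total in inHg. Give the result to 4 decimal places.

8.4220 mmHg = 0.331575 inHg and 0.056752 bar = 1.67589 inHg.
0.331575 + 1.67589 ≈ 2.0075 inHg.

2.0075 inches of mercury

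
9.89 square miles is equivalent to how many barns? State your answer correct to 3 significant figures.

1 square mile = 2.58999e+34 barns.
Then 9.89 × 2.58999e+34 ≈ 2.56e+35 barn.

2.56e+35 barn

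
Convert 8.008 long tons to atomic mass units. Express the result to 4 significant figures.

4.900e+30 u

1 long ton = 6.11878e+29 u.
Then 8.008 × 6.11878e+29 ≈ 4.900e+30 u.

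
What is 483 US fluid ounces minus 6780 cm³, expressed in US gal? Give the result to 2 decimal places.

1.98 US gallons

483 US fl oz = 3.77344 US gal and 6780 cm³ = 1.79109 US gal.
3.77344 − 1.79109 ≈ 1.98 US gal.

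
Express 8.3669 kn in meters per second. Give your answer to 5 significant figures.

4.3043 m/s

1 knot = 0.514444 m/s.
Thus 8.3669 × 0.514444 ≈ 4.3043 m/s.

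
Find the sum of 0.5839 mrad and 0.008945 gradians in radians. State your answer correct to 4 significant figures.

0.5839 mrad = 0.000583900 rad and 0.008945 grad = 0.000140508 rad.
0.000583900 + 0.000140508 ≈ 0.0007244 rad.

0.0007244 radians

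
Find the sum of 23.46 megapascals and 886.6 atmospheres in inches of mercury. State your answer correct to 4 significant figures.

33460 inches of mercury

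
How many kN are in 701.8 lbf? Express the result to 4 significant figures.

1 pound-force = 0.00444822 kilonewtons.
Then 701.8 × 0.00444822 ≈ 3.122 kN.

3.122 kN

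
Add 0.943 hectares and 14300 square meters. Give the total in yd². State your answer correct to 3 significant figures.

0.943 ha = 11278.2 yd² and 14300 m² = 17102.7 yd².
11278.2 + 17102.7 ≈ 28400 yd².

28400 square yards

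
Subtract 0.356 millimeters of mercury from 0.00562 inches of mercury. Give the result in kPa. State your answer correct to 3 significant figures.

0.00562 inHg = 0.0190315 kPa and 0.356 mmHg = 0.0474628 kPa.
0.0190315 − 0.0474628 ≈ -0.0284 kPa.

-0.0284 kPa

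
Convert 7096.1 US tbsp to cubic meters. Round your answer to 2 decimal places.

1 US tbsp = 1.47868e-5 m³.
So 7096.1 × 1.47868e-5 ≈ 0.10 m³.

0.10 m³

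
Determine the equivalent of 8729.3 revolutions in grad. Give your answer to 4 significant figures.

3.492 × 10^6 grad

1 revolution = 400.000 gradians.
Thus 8729.3 × 400.000 ≈ 3.492 × 10^6 grad.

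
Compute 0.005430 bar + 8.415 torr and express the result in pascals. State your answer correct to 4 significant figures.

1665 pascals

0.005430 bar = 543.000 Pa and 8.415 torr = 1121.91 Pa.
543.000 + 1121.91 ≈ 1665 Pa.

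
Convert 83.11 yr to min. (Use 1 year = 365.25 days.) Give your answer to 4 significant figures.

4.371 × 10^7 min

1 yr = 525960 min.
So 83.11 × 525960 ≈ 4.371 × 10^7 min.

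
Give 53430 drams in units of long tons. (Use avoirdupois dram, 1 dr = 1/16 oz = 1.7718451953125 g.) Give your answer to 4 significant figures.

0.09317 long ton

1 dram = 1.74386e-6 long tons.
53430 × 1.74386e-6 ≈ 0.09317 long ton.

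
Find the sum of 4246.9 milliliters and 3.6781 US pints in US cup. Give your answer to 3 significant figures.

4246.9 mL = 17.9506 US cup and 3.6781 US pt = 7.35620 US cup.
17.9506 + 7.35620 ≈ 25.3 US cup.

25.3 US cup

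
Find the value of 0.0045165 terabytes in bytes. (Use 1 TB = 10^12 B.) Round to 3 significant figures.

4.52 × 10^9 B

1 terabyte = 1.00000 × 10^12 bytes.
So 0.0045165 × 1.00000 × 10^12 ≈ 4.52 × 10^9 B.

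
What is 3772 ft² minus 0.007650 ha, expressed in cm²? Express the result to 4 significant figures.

2.739 × 10^6 square centimeters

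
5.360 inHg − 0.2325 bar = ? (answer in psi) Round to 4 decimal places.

-0.7395 psi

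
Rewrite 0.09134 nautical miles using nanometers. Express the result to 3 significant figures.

1 nmi = 1.85200e+12 nm.
So 0.09134 × 1.85200e+12 ≈ 1.69e+11 nm.

1.69e+11 nanometers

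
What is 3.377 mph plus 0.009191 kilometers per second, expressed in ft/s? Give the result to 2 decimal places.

35.11 feet per second

3.377 mph = 4.95293 ft/s and 0.009191 km/s = 30.1542 ft/s.
4.95293 + 30.1542 ≈ 35.11 ft/s.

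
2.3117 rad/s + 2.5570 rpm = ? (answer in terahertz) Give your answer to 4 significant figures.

4.105e-13 THz

2.3117 rad/s = 3.67918e-13 THz and 2.5570 rpm = 4.26167e-14 THz.
3.67918e-13 + 4.26167e-14 ≈ 4.105e-13 THz.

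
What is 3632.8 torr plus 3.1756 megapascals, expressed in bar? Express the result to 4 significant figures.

3632.8 torr = 4.843335 bar and 3.1756 MPa = 31.75600 bar.
4.843335 + 31.75600 ≈ 36.60 bar.

36.60 bar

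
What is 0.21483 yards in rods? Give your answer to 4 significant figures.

1 yd = 0.181818 rods.
So 0.21483 × 0.181818 ≈ 0.03906 rod.

0.03906 rod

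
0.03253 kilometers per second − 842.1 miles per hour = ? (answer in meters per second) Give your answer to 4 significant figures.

-343.9 meters per second

0.03253 km/s = 32.5300 m/s and 842.1 mph = 376.452 m/s.
32.5300 − 376.452 ≈ -343.9 m/s.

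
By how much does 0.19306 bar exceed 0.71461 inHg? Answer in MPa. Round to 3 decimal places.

0.017 MPa

0.19306 bar = 0.0193060 MPa and 0.71461 inHg = 0.00241995 MPa.
0.0193060 − 0.00241995 ≈ 0.017 MPa.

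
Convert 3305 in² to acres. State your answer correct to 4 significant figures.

1 square inch = 1.59423 × 10^-7 acre.
3305 × 1.59423 × 10^-7 ≈ 0.0005269 acre.

0.0005269 acre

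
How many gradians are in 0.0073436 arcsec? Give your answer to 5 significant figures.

2.2665 × 10^-6 gradians

1 arcsec = 0.000308642 grad.
0.0073436 × 0.000308642 ≈ 2.2665 × 10^-6 grad.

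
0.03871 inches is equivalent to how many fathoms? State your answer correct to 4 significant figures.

0.0005376 fathom

1 inch = 0.0138889 fathoms.
Thus 0.03871 × 0.0138889 ≈ 0.0005376 fathom.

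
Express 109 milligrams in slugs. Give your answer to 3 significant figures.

1 mg = 6.85218 × 10^-8 slug.
109 × 6.85218 × 10^-8 ≈ 7.47 × 10^-6 slug.

7.47 × 10^-6 slug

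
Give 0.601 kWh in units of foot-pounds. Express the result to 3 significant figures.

1.60e+6 ft·lbf

1 kilowatt-hour = 2.65522e+6 foot-pounds.
Then 0.601 × 2.65522e+6 ≈ 1.60e+6 ft·lbf.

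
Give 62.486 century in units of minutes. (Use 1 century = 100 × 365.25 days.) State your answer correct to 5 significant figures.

1 century = 5.25960 × 10^7 min.
62.486 × 5.25960 × 10^7 ≈ 3.2865 × 10^9 min.

3.2865 × 10^9 min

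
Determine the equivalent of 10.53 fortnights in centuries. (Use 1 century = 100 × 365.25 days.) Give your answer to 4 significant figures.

0.004036 centuries

1 fortnight = 0.000383299 century.
10.53 × 0.000383299 ≈ 0.004036 century.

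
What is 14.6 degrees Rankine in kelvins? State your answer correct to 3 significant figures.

°R = K × 9/5.
Applying the formula gives 8.11 K.

8.11 kelvins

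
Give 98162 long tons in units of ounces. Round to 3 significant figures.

3.52 × 10^9 oz

1 long ton = 35840.0 oz.
So 98162 × 35840.0 ≈ 3.52 × 10^9 oz.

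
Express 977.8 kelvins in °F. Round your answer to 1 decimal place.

1300.4 °F

K = (°F + 459.67) × 5/9.
Applying the formula gives 1300.4 °F.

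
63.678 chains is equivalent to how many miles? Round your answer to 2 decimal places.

0.80 miles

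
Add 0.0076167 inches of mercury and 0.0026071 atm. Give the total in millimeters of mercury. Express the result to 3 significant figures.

2.17 mmHg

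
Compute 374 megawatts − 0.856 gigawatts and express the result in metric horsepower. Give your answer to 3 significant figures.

374 MW = 508498 PS and 0.856 GW = 1.16384e+6 PS.
508498 − 1.16384e+6 ≈ -655000 PS.

-655000 PS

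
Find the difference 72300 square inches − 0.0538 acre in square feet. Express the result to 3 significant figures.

-1840 ft²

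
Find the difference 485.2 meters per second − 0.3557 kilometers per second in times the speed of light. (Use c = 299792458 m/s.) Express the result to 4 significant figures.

485.2 m/s = 1.61845e-6 c and 0.3557 km/s = 1.18649e-6 c.
1.61845e-6 − 1.18649e-6 ≈ 4.320e-7 c.

4.320e-7 times the speed of light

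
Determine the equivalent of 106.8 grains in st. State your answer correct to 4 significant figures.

1 grain = 1.02041 × 10^-5 st.
Then 106.8 × 1.02041 × 10^-5 ≈ 0.001090 st.

0.001090 st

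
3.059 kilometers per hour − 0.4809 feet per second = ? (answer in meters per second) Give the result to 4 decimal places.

3.059 km/h = 0.849722 m/s and 0.4809 ft/s = 0.146578 m/s.
0.849722 − 0.146578 ≈ 0.7031 m/s.

0.7031 meters per second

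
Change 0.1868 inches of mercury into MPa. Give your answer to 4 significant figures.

0.0006326 MPa

1 inch of mercury = 0.00338639 MPa.
So 0.1868 × 0.00338639 ≈ 0.0006326 MPa.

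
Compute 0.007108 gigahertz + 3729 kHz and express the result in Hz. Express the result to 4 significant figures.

1.084 × 10^7 Hz

0.007108 GHz = 7.10800 × 10^6 Hz and 3729 kHz = 3.72900 × 10^6 Hz.
7.10800 × 10^6 + 3.72900 × 10^6 ≈ 1.084 × 10^7 Hz.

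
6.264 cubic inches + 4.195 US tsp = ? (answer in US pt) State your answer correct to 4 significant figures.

0.2606 US pt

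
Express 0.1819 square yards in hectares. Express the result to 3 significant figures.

1.52 × 10^-5 ha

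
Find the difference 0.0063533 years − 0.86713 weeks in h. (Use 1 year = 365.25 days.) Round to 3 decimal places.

-89.985 h

0.0063533 yr = 55.6930 h and 0.86713 wk = 145.678 h.
55.6930 − 145.678 ≈ -89.985 h.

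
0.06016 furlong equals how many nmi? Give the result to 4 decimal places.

0.0065 nautical miles

1 furlong = 0.108622 nautical miles.
0.06016 × 0.108622 ≈ 0.0065 nmi.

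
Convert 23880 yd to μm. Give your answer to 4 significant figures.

1 yd = 914400 micrometers.
Thus 23880 × 914400 ≈ 2.184 × 10^10 μm.

2.184 × 10^10 μm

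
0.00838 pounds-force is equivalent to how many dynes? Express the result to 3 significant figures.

1 pound-force = 444822 dyn.
Thus 0.00838 × 444822 ≈ 3730 dyn.

3730 dynes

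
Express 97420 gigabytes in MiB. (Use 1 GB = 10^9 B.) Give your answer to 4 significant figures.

1 GB = 953.674 MiB.
Thus 97420 × 953.674 ≈ 9.291e+7 MiB.

9.291e+7 mebibytes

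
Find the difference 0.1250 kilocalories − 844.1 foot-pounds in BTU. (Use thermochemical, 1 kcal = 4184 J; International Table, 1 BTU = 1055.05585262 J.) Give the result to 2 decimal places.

0.1250 kcal = 0.495708 BTU and 844.1 ft·lbf = 1.08473 BTU.
0.495708 − 1.08473 ≈ -0.59 BTU.

-0.59 BTU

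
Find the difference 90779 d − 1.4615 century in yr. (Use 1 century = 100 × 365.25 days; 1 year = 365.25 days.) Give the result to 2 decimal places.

90779 d = 248.539 yr and 1.4615 century = 146.150 yr.
248.539 − 146.150 ≈ 102.39 yr.

102.39 years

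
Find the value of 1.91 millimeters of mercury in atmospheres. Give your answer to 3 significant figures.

0.00251 atmospheres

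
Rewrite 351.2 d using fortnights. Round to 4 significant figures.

1 day = 0.0714286 fortnight.
Thus 351.2 × 0.0714286 ≈ 25.09 fortnight.

25.09 fortnight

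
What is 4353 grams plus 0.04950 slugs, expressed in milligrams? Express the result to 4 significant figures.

5.075e+6 mg

4353 g = 4.35300e+6 mg and 0.04950 slug = 722398 mg.
4.35300e+6 + 722398 ≈ 5.075e+6 mg.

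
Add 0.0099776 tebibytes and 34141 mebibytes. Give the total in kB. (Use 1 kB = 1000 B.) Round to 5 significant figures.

4.6770 × 10^7 kB

0.0099776 TiB = 1.09705 × 10^7 kB and 34141 MiB = 3.57994 × 10^7 kB.
1.09705 × 10^7 + 3.57994 × 10^7 ≈ 4.6770 × 10^7 kB.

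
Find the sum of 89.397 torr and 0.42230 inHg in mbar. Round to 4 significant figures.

133.5 millibar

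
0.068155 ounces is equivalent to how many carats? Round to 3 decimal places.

1 oz = 141.748 ct.
Thus 0.068155 × 141.748 ≈ 9.661 ct.

9.661 carats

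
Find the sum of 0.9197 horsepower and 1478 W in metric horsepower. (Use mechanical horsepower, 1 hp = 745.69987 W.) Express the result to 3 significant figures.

0.9197 hp = 0.932456 PS and 1478 W = 2.00952 PS.
0.932456 + 2.00952 ≈ 2.94 PS.

2.94 PS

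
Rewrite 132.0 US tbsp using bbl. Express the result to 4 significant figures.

1 US tablespoon = 9.30060 × 10^-5 oil barrels.
Thus 132.0 × 9.30060 × 10^-5 ≈ 0.01228 bbl.

0.01228 bbl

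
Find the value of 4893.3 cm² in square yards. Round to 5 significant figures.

0.58523 yd²

1 cm² = 0.000119599 yd².
Thus 4893.3 × 0.000119599 ≈ 0.58523 yd².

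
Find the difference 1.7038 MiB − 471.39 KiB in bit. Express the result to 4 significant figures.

1.7038 MiB = 1.42925 × 10^7 bit and 471.39 KiB = 3.86163 × 10^6 bit.
1.42925 × 10^7 − 3.86163 × 10^6 ≈ 1.043 × 10^7 bit.

1.043 × 10^7 bits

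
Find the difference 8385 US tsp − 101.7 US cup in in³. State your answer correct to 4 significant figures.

1054 cubic inches

8385 US tsp = 2522.05 in³ and 101.7 US cup = 1468.29 in³.
2522.05 − 1468.29 ≈ 1054 in³.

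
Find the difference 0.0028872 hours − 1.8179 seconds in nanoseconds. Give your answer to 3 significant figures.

0.0028872 h = 1.03939 × 10^10 ns and 1.8179 s = 1.81790 × 10^9 ns.
1.03939 × 10^10 − 1.81790 × 10^9 ≈ 8.58 × 10^9 ns.

8.58 × 10^9 nanoseconds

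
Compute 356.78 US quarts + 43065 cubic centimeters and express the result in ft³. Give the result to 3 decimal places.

356.78 US qt = 11.9236 ft³ and 43065 cm³ = 1.52083 ft³.
11.9236 + 1.52083 ≈ 13.444 ft³.

13.444 ft³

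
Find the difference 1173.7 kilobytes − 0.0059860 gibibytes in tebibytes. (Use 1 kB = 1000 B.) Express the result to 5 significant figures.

1173.7 kB = 1.06747 × 10^-6 TiB and 0.0059860 GiB = 5.84570 × 10^-6 TiB.
1.06747 × 10^-6 − 5.84570 × 10^-6 ≈ -4.7782 × 10^-6 TiB.

-4.7782 × 10^-6 TiB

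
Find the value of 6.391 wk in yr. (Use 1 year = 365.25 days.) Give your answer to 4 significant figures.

0.1225 yr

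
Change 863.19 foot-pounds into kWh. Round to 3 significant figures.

0.000325 kilowatt-hours

1 ft·lbf = 3.76616 × 10^-7 kilowatt-hours.
Thus 863.19 × 3.76616 × 10^-7 ≈ 0.000325 kWh.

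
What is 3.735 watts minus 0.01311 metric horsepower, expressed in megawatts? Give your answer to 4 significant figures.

3.735 W = 3.73500 × 10^-6 MW and 0.01311 PS = 9.64239 × 10^-6 MW.
3.73500 × 10^-6 − 9.64239 × 10^-6 ≈ -5.907 × 10^-6 MW.

-5.907 × 10^-6 megawatts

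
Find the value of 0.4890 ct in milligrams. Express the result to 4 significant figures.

1 ct = 200.000 milligrams.
Thus 0.4890 × 200.000 ≈ 97.80 mg.

97.80 mg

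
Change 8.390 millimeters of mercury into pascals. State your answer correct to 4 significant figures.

1119 pascals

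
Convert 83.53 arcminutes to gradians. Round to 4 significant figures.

1 arcminute = 0.0185185 gradians.
Then 83.53 × 0.0185185 ≈ 1.547 grad.

1.547 grad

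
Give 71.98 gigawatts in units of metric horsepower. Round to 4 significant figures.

9.787 × 10^7 PS

1 GW = 1.35962 × 10^6 metric horsepower.
71.98 × 1.35962 × 10^6 ≈ 9.787 × 10^7 PS.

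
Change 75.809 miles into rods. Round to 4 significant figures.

24260 rod

1 mile = 320.000 rods.
Then 75.809 × 320.000 ≈ 24260 rod.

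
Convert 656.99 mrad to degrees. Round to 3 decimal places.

37.643 °

1 milliradian = 0.0572958 degrees.
Then 656.99 × 0.0572958 ≈ 37.643 °.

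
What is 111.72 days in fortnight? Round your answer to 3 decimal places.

1 d = 0.0714286 fortnights.
Thus 111.72 × 0.0714286 ≈ 7.980 fortnight.

7.980 fortnight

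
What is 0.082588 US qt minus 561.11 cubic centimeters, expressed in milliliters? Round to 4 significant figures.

-483.0 mL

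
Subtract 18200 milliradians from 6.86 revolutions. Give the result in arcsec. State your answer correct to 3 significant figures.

6.86 rev = 8.89056 × 10^6 arcsec and 18200 mrad = 3.75402 × 10^6 arcsec.
8.89056 × 10^6 − 3.75402 × 10^6 ≈ 5.14 × 10^6 arcsec.

5.14 × 10^6 arcsec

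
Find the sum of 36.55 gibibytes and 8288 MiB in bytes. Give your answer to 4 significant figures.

4.794 × 10^10 bytes

36.55 GiB = 3.92453 × 10^10 B and 8288 MiB = 8.69060 × 10^9 B.
3.92453 × 10^10 + 8.69060 × 10^9 ≈ 4.794 × 10^10 B.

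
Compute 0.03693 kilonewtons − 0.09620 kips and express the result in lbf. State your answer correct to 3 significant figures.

-87.9 pounds-force

0.03693 kN = 8.30219 lbf and 0.09620 kip = 96.2000 lbf.
8.30219 − 96.2000 ≈ -87.9 lbf.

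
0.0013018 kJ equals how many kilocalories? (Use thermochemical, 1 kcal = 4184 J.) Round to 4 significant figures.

0.0003111 kilocalories

1 kilojoule = 0.239006 kcal.
So 0.0013018 × 0.239006 ≈ 0.0003111 kcal.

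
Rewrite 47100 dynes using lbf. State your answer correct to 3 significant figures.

0.106 lbf

1 dyn = 2.24809 × 10^-6 pounds-force.
So 47100 × 2.24809 × 10^-6 ≈ 0.106 lbf.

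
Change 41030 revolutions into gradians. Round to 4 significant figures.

1.641e+7 grad

1 revolution = 400.000 gradians.
Thus 41030 × 400.000 ≈ 1.641e+7 grad.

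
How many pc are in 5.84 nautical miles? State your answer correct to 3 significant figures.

1 nmi = 6.00192 × 10^-14 parsecs.
So 5.84 × 6.00192 × 10^-14 ≈ 3.51 × 10^-13 pc.

3.51 × 10^-13 pc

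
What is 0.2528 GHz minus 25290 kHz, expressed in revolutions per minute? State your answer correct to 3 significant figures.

1.37 × 10^10 revolutions per minute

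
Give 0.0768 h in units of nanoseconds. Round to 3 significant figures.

1 h = 3.60000e+12 nanoseconds.
0.0768 × 3.60000e+12 ≈ 2.76e+11 ns.

2.76e+11 ns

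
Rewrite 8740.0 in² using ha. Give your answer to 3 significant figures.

1 in² = 6.45160 × 10^-8 ha.
So 8740.0 × 6.45160 × 10^-8 ≈ 0.000564 ha.

0.000564 hectares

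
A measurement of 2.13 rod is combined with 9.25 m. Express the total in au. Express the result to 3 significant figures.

1.33e-10 au

2.13 rod = 7.16066e-11 au and 9.25 m = 6.18324e-11 au.
7.16066e-11 + 6.18324e-11 ≈ 1.33e-10 au.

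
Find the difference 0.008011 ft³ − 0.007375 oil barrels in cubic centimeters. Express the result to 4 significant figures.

0.008011 ft³ = 226.846 cm³ and 0.007375 bbl = 1172.53 cm³.
226.846 − 1172.53 ≈ -945.7 cm³.

-945.7 cm³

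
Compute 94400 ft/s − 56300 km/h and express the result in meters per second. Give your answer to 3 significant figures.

94400 ft/s = 28773.1 m/s and 56300 km/h = 15638.9 m/s.
28773.1 − 15638.9 ≈ 13100 m/s.

13100 meters per second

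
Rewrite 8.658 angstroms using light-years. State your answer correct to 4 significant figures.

1 angstrom = 1.05700 × 10^-26 ly.
Thus 8.658 × 1.05700 × 10^-26 ≈ 9.152 × 10^-26 ly.

9.152 × 10^-26 light-years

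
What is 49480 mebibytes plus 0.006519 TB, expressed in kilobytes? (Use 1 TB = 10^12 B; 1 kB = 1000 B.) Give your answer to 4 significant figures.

49480 MiB = 5.18835 × 10^7 kB and 0.006519 TB = 6.51900 × 10^6 kB.
5.18835 × 10^7 + 6.51900 × 10^6 ≈ 5.840 × 10^7 kB.

5.840 × 10^7 kB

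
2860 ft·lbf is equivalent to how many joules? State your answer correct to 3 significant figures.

1 ft·lbf = 1.35582 joules.
Then 2860 × 1.35582 ≈ 3880 J.

3880 J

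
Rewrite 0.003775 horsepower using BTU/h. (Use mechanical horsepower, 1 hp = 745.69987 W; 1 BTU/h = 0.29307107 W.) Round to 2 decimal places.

9.61 BTU/h

1 hp = 2544.43 BTU per hour.
So 0.003775 × 2544.43 ≈ 9.61 BTU/h.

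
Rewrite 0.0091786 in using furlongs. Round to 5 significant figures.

1.1589e-6 furlong

1 inch = 0.000126263 furlong.
So 0.0091786 × 0.000126263 ≈ 1.1589e-6 furlong.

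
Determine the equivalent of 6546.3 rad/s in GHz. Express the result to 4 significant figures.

1.042e-6 GHz

1 rad/s = 1.59155e-10 GHz.
Then 6546.3 × 1.59155e-10 ≈ 1.042e-6 GHz.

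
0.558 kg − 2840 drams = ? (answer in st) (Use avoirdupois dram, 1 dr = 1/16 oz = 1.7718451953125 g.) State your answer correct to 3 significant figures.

-0.705 st

0.558 kg = 0.0878700 st and 2840 dr = 0.792411 st.
0.0878700 − 0.792411 ≈ -0.705 st.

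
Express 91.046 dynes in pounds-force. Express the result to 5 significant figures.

0.00020468 pounds-force

1 dyne = 2.24809 × 10^-6 lbf.
Thus 91.046 × 2.24809 × 10^-6 ≈ 0.00020468 lbf.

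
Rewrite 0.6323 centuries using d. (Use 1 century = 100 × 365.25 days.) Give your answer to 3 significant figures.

1 century = 36525.0 d.
Thus 0.6323 × 36525.0 ≈ 23100 d.

23100 d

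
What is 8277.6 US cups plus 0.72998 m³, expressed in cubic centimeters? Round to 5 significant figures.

2.6884e+6 cm³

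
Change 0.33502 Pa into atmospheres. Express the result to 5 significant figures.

3.3064e-6 atm

1 Pa = 9.86923e-6 atmospheres.
Thus 0.33502 × 9.86923e-6 ≈ 3.3064e-6 atm.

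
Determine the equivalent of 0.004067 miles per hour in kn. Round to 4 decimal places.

1 mile per hour = 0.868976 kn.
0.004067 × 0.868976 ≈ 0.0035 kn.

0.0035 knots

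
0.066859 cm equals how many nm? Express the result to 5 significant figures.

668590 nm

1 centimeter = 1.00000e+7 nm.
0.066859 × 1.00000e+7 ≈ 668590 nm.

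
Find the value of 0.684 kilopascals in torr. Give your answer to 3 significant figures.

5.13 torr

1 kPa = 7.50062 torr.
Thus 0.684 × 7.50062 ≈ 5.13 torr.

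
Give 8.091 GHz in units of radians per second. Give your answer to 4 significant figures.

1 gigahertz = 6.28319e+9 radians per second.
Thus 8.091 × 6.28319e+9 ≈ 5.084e+10 rad/s.

5.084e+10 radians per second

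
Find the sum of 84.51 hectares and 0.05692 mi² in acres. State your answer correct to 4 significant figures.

245.3 acres

84.51 ha = 208.829 acre and 0.05692 mi² = 36.4288 acre.
208.829 + 36.4288 ≈ 245.3 acre.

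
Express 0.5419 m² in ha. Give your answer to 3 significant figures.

1 m² = 0.000100000 hectares.
0.5419 × 0.000100000 ≈ 5.42 × 10^-5 ha.

5.42 × 10^-5 hectares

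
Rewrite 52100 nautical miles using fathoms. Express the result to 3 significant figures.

5.28 × 10^7 fathom

1 nautical mile = 1012.69 fathoms.
Thus 52100 × 1012.69 ≈ 5.28 × 10^7 fathom.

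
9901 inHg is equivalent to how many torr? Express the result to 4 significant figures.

251500 torr

1 inch of mercury = 25.4000 torr.
Thus 9901 × 25.4000 ≈ 251500 torr.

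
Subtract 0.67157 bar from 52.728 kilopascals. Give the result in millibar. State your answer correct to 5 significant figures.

-144.29 mbar

52.728 kPa = 527.280 mbar and 0.67157 bar = 671.570 mbar.
527.280 − 671.570 ≈ -144.29 mbar.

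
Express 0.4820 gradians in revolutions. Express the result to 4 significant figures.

1 grad = 0.00250000 rev.
Thus 0.4820 × 0.00250000 ≈ 0.001205 rev.

0.001205 revolutions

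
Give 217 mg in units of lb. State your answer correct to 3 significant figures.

0.000478 lb

1 mg = 2.20462 × 10^-6 pounds.
So 217 × 2.20462 × 10^-6 ≈ 0.000478 lb.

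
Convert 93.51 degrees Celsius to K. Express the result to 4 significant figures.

366.7 kelvins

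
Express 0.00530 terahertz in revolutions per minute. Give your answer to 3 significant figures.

3.18 × 10^11 rpm

1 terahertz = 6.00000 × 10^13 revolutions per minute.
So 0.00530 × 6.00000 × 10^13 ≈ 3.18 × 10^11 rpm.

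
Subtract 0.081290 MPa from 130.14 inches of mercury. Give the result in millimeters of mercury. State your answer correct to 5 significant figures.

2695.8 mmHg

130.14 inHg = 3305.56 mmHg and 0.081290 MPa = 609.725 mmHg.
3305.56 − 609.725 ≈ 2695.8 mmHg.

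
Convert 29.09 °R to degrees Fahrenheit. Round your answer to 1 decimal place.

°R = °F + 459.67.
Applying the formula gives -430.6 °F.

-430.6 °F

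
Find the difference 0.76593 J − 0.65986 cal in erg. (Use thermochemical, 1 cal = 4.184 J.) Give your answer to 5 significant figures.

-1.9949 × 10^7 erg

0.76593 J = 7.65930 × 10^6 erg and 0.65986 cal = 2.76085 × 10^7 erg.
7.65930 × 10^6 − 2.76085 × 10^7 ≈ -1.9949 × 10^7 erg.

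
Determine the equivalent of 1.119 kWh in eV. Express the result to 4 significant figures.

1 kWh = 2.24694 × 10^25 eV.
So 1.119 × 2.24694 × 10^25 ≈ 2.514 × 10^25 eV.

2.514 × 10^25 electronvolts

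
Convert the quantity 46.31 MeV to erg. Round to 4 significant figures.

7.420e-5 erg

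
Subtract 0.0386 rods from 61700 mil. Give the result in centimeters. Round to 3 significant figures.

137 centimeters

61700 mil = 156.718 cm and 0.0386 rod = 19.4127 cm.
156.718 − 19.4127 ≈ 137 cm.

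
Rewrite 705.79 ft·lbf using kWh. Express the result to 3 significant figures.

0.000266 kWh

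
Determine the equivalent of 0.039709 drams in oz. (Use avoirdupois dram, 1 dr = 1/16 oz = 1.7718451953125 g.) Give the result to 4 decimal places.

1 dram = 0.0625000 oz.
Thus 0.039709 × 0.0625000 ≈ 0.0025 oz.

0.0025 ounces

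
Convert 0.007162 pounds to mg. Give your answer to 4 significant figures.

3249 mg

1 pound = 453592 mg.
Then 0.007162 × 453592 ≈ 3249 mg.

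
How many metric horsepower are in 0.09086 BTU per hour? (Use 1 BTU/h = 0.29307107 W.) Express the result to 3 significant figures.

3.62 × 10^-5 PS

1 BTU/h = 0.000398466 PS.
So 0.09086 × 0.000398466 ≈ 3.62 × 10^-5 PS.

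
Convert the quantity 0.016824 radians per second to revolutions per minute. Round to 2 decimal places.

1 radian per second = 9.54930 revolutions per minute.
0.016824 × 9.54930 ≈ 0.16 rpm.

0.16 rpm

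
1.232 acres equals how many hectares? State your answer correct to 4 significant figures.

1 acre = 0.404686 hectares.
Then 1.232 × 0.404686 ≈ 0.4986 ha.

0.4986 ha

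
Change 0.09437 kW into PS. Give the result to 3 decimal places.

0.128 metric horsepower

1 kW = 1.35962 metric horsepower.
0.09437 × 1.35962 ≈ 0.128 PS.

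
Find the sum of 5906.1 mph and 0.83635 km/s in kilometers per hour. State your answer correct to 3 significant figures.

12500 km/h

5906.1 mph = 9504.95 km/h and 0.83635 km/s = 3010.86 km/h.
9504.95 + 3010.86 ≈ 12500 km/h.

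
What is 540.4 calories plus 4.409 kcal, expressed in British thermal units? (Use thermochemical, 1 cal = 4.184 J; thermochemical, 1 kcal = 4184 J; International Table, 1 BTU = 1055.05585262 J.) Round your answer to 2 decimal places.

540.4 cal = 2.14305 BTU and 4.409 kcal = 17.4846 BTU.
2.14305 + 17.4846 ≈ 19.63 BTU.

19.63 BTU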